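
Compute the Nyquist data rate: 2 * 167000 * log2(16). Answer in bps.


Rate = 2 * B * log2(M) = 2 * 167000 * 4.0 = 1336000.0

1336000.0 bps


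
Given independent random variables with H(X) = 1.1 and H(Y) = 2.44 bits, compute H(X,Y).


For independent variables, H(X,Y) = H(X) + H(Y) = 1.1 + 2.44 = 3.54

3.54 bits


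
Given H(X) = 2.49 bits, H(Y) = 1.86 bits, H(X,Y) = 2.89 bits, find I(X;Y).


I(X;Y) = H(X) + H(Y) - H(X,Y) = 2.49 + 1.86 - 2.89 = 1.46

1.46 bits


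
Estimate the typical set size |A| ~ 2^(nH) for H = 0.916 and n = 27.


log2|A_typical| = nH = 27 * 0.916 = 24.732, so |A_typical| ~ 2^24.732 = 2.787e+07

2.787e+07


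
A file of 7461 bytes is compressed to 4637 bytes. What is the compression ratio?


Ratio = original / compressed = 7461 / 4637 = 1.609

1.609


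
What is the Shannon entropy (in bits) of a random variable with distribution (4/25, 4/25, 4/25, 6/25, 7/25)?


H = -sum(p_i * log2(p_i)). Terms: -(4/25)*log2(4/25) = 0.423017; -(4/25)*log2(4/25) = 0.423017; -(4/25)*log2(4/25) = 0.423017; -(6/25)*log2(6/25) = 0.494134; -(7/25)*log2(7/25) = 0.514220. H = 0.423017 + 0.423017 + 0.423017 + 0.494134 + 0.514220 = 2.2774

2.2774 bits


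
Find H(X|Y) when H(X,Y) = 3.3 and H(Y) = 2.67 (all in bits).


H(X|Y) = H(X,Y) - H(Y) = 3.3 - 2.67 = 0.63

0.63 bits


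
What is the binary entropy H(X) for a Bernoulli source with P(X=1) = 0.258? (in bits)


H = -p*log2(p) - (1-p)*log2(1-p). -0.258*log2(0.258) = 0.504276; -0.742*log2(0.742) = 0.319438. H = 0.504276 + 0.319438 = 0.8237

0.8237 bits


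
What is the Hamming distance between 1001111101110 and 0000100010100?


Count differing positions: ^ . . ^ . ^ ^ ^ ^ ^ . ^ . = 8 differences

8


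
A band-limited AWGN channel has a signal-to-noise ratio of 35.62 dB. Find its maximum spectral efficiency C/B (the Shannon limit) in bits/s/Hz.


SNR_linear = 10^(35.62/10) = 3647.5395; C/B = log2(1 + SNR_linear) = log2(1 + 3647.5395) = 11.8331

11.8331 bits/s/Hz


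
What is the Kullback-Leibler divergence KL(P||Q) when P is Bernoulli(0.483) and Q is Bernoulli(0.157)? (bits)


KL = p*log2(p/q) + (1-p)*log2((1-p)/(1-q)) = 0.483*log2(0.483/0.157) + 0.517*log2(0.517/0.843) = 0.4184

0.4184 bits


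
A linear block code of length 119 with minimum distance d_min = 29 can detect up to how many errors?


Detection capability = d_min - 1 = 29 - 1 = 28

28 errors


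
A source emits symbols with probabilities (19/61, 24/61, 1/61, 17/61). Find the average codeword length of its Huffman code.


Huffman construction (repeatedly merge the two least-probable nodes; each merge adds 1 bit to every symbol beneath it): 1/61 + 17/61 = 18/61; 18/61 + 19/61 = 37/61; 24/61 + 37/61 = 1. Resulting codeword lengths (in the order the probabilities were given): (2, 1, 3, 3). L_avg = sum(p_i * l_i) = 19/61*2 + 24/61*1 + 1/61*3 + 17/61*3 = 116/61 = 1.9016

1.9016 bits


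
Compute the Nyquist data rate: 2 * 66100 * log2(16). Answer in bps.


Rate = 2 * B * log2(M) = 2 * 66100 * 4.0 = 528800.0

528800.0 bps


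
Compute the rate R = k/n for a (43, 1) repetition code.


Rate = k/n = 1/43

1/43


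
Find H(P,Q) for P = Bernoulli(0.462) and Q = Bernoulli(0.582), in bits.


H(P,Q) = -p*log2(q) - (1-p)*log2(1-q). -0.462*log2(0.582) = 0.360780; -0.538*log2(0.418) = 0.677033. H(P,Q) = 0.360780 + 0.677033 = 1.0378

1.0378 bits


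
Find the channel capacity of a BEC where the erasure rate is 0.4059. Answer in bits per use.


C = 1 - epsilon = 1 - 0.4059 = 0.5941

0.5941 bits


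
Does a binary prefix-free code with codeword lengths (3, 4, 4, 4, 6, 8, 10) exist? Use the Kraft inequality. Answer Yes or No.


Kraft sum = sum(2^(-l_i)) = 0.333, need <= 1. Result: satisfied (a binary prefix-free code with these lengths exists)

Yes


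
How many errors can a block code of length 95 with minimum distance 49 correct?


Correction capability = floor((d-1)/2) = floor((49-1)/2) = 24

24 errors


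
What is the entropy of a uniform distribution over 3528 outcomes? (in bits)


H = log2(n) = log2(3528) = 11.7846

11.7846 bits


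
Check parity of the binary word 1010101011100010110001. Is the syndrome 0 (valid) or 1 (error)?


Syndrome = XOR of all bits = 1 XOR 0 XOR 1 XOR 0 XOR 1 XOR 0 XOR 1 XOR 0 XOR 1 XOR 1 XOR 1 XOR 0 XOR 0 XOR 0 XOR 1 XOR 0 XOR 1 XOR 1 XOR 0 XOR 0 XOR 0 XOR 1 = 1

1


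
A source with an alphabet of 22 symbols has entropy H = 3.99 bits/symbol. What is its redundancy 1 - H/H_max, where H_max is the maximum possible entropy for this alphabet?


H_max = log2(K) = log2(22) = 4.4594 bits/symbol. Redundancy = 1 - H/H_max = 1 - 3.99/4.4594 = 1 - 0.8947 = 0.1053

0.1053


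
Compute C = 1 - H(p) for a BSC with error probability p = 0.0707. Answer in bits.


H(p) = -p*log2(p) - (1-p)*log2(1-p) = -0.0707*log2(0.0707) - 0.9293*log2(0.9293) = 0.270226 + 0.098305 = 0.3685. C = 1 - H(p) = 1 - 0.3685 = 0.6315

0.6315 bits


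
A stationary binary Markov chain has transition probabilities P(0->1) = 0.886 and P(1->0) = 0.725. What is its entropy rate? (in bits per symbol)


Stationary distribution: pi_0 = p10/(p01+p10) = 0.45, pi_1 = 0.55. Entropy rate H' = pi_0*H(p01) + pi_1*H(p10) = 0.45*0.5119 + 0.55*0.8485 = 0.697

0.697 bits/symbol


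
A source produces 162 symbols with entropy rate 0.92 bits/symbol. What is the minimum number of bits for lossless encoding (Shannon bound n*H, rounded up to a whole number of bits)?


Minimum bits >= n * H = 162 * 0.92 = 149.04, rounded up to a whole number of bits = 150

150 bits


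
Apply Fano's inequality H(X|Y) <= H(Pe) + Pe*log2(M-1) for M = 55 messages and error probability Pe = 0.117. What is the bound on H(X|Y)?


H(Pe) = -Pe*log2(Pe) - (1-Pe)*log2(1-Pe) = -0.117*log2(0.117) - 0.883*log2(0.883) = 0.362164 + 0.158511 = 0.5207. Pe*log2(M-1) = 0.117*log2(54) = 0.673322. Bound = H(Pe) + Pe*log2(M-1) = 0.362164 + 0.158511 + 0.673322 = 1.194

1.194 bits


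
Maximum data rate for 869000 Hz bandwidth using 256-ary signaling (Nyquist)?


Rate = 2 * B * log2(M) = 2 * 869000 * 8.0 = 13904000.0

13904000.0 bps


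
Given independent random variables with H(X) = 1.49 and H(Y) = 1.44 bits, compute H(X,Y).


For independent variables, H(X,Y) = H(X) + H(Y) = 1.49 + 1.44 = 2.93

2.93 bits


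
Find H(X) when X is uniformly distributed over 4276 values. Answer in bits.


H = log2(n) = log2(4276) = 12.062

12.062 bits


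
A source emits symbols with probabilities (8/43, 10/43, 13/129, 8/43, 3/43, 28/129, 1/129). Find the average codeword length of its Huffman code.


Huffman construction (repeatedly merge the two least-probable nodes; each merge adds 1 bit to every symbol beneath it): 1/129 + 3/43 = 10/129; 10/129 + 13/129 = 23/129; 23/129 + 8/43 = 47/129; 8/43 + 28/129 = 52/129; 10/43 + 47/129 = 77/129; 52/129 + 77/129 = 1. Resulting codeword lengths (in the order the probabilities were given): (3, 2, 4, 2, 5, 2, 5). L_avg = sum(p_i * l_i) = 8/43*3 + 10/43*2 + 13/129*4 + 8/43*2 + 3/43*5 + 28/129*2 + 1/129*5 = 338/129 = 2.6202

2.6202 bits


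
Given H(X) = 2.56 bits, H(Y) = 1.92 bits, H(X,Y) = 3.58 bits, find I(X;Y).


I(X;Y) = H(X) + H(Y) - H(X,Y) = 2.56 + 1.92 - 3.58 = 0.9

0.9 bits


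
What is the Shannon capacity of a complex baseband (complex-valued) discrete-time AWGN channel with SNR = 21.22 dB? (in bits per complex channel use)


SNR_linear = 10^(21.22/10) = 132.4342; C = log2(1 + SNR_linear) = log2(1 + 132.4342) = 7.06

7.06 bits/channel use


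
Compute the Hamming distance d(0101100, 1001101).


Count differing positions: ^ ^ . . . . ^ = 3 differences

3


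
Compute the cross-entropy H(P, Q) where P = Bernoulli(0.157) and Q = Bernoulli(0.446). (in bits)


H(P,Q) = -p*log2(q) - (1-p)*log2(1-q). -0.157*log2(0.446) = 0.182887; -0.843*log2(0.554) = 0.718272. H(P,Q) = 0.182887 + 0.718272 = 0.9012

0.9012 bits


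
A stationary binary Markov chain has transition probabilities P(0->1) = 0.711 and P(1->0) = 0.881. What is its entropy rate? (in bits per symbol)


Stationary distribution: pi_0 = p10/(p01+p10) = 0.5534, pi_1 = 0.4466. Entropy rate H' = pi_0*H(p01) + pi_1*H(p10) = 0.5534*0.8674 + 0.4466*0.5265 = 0.7152

0.7152 bits/symbol


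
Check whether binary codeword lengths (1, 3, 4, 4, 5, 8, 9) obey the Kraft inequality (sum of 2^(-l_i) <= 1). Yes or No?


Kraft sum = sum(2^(-l_i)) = 0.7871, need <= 1. Result: satisfied (a binary prefix-free code with these lengths exists)

Yes


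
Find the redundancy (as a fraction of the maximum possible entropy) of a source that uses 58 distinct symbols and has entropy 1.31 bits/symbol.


H_max = log2(K) = log2(58) = 5.858 bits/symbol. Redundancy = 1 - H/H_max = 1 - 1.31/5.858 = 1 - 0.2236 = 0.7764

0.7764


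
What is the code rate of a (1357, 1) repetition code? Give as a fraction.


Rate = k/n = 1/1357

1/1357


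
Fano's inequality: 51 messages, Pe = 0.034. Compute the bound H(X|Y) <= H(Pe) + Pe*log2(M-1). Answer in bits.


H(Pe) = -Pe*log2(Pe) - (1-Pe)*log2(1-Pe) = -0.034*log2(0.034) - 0.966*log2(0.966) = 0.165863 + 0.048208 = 0.2141. Pe*log2(M-1) = 0.034*log2(50) = 0.191891. Bound = H(Pe) + Pe*log2(M-1) = 0.165863 + 0.048208 + 0.191891 = 0.406

0.406 bits


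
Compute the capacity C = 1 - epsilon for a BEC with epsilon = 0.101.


C = 1 - epsilon = 1 - 0.101 = 0.899

0.899 bits


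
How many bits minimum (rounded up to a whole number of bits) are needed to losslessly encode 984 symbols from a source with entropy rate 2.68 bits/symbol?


Minimum bits >= n * H = 984 * 2.68 = 2637.12, rounded up to a whole number of bits = 2638

2638 bits


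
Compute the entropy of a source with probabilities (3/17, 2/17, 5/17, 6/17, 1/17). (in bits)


H = -sum(p_i * log2(p_i)). Terms: -(3/17)*log2(3/17) = 0.441618; -(2/17)*log2(2/17) = 0.363231; -(5/17)*log2(5/17) = 0.519275; -(6/17)*log2(6/17) = 0.530294; -(1/17)*log2(1/17) = 0.240439. H = 0.441618 + 0.363231 + 0.519275 + 0.530294 + 0.240439 = 2.0949

2.0949 bits


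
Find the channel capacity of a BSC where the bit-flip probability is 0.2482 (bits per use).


H(p) = -p*log2(p) - (1-p)*log2(1-p) = -0.2482*log2(0.2482) - 0.7518*log2(0.7518) = 0.498987 + 0.309425 = 0.8084. C = 1 - H(p) = 1 - 0.8084 = 0.1916

0.1916 bits


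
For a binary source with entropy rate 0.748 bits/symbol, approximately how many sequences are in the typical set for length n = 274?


log2|A_typical| = nH = 274 * 0.748 = 204.952, so |A_typical| ~ 2^204.952 = 4.974e+61

4.974e+61


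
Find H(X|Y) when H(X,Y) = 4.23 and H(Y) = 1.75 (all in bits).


H(X|Y) = H(X,Y) - H(Y) = 4.23 - 1.75 = 2.48

2.48 bits


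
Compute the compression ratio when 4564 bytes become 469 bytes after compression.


Ratio = original / compressed = 4564 / 469 = 9.7313

9.7313


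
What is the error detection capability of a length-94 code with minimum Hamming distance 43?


Detection capability = d_min - 1 = 43 - 1 = 42

42 errors


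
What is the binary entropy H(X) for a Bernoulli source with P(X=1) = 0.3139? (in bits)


H = -p*log2(p) - (1-p)*log2(1-p). -0.3139*log2(0.3139) = 0.524722; -0.6861*log2(0.6861) = 0.372902. H = 0.524722 + 0.372902 = 0.8976

0.8976 bits


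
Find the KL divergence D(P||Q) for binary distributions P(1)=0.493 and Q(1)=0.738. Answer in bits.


KL = p*log2(p/q) + (1-p)*log2((1-p)/(1-q)) = 0.493*log2(0.493/0.738) + 0.507*log2(0.507/0.262) = 0.1959

0.1959 bits


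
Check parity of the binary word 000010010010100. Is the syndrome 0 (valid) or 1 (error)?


Syndrome = XOR of all bits = 0 XOR 0 XOR 0 XOR 0 XOR 1 XOR 0 XOR 0 XOR 1 XOR 0 XOR 0 XOR 1 XOR 0 XOR 1 XOR 0 XOR 0 = 0

0


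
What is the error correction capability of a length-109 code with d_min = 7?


Correction capability = floor((d-1)/2) = floor((7-1)/2) = 3

3 errors


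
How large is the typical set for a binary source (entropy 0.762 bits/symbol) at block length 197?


log2|A_typical| = nH = 197 * 0.762 = 150.114, so |A_typical| ~ 2^150.114 = 1.545e+45

1.545e+45


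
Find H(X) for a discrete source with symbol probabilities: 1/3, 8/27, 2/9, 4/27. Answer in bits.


H = -sum(p_i * log2(p_i)). Terms: -(1/3)*log2(1/3) = 0.528321; -(8/27)*log2(8/27) = 0.519967; -(2/9)*log2(2/9) = 0.482206; -(4/27)*log2(4/27) = 0.408131. H = 0.528321 + 0.519967 + 0.482206 + 0.408131 = 1.9386

1.9386 bits


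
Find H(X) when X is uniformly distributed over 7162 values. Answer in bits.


H = log2(n) = log2(7162) = 12.8061

12.8061 bits


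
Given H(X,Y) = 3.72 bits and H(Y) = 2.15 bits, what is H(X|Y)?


H(X|Y) = H(X,Y) - H(Y) = 3.72 - 2.15 = 1.57

1.57 bits


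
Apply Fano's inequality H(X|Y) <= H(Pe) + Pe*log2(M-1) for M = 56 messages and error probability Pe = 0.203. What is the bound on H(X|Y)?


H(Pe) = -Pe*log2(Pe) - (1-Pe)*log2(1-Pe) = -0.203*log2(0.203) - 0.797*log2(0.797) = 0.466991 + 0.260897 = 0.7279. Pe*log2(M-1) = 0.203*log2(55) = 1.173616. Bound = H(Pe) + Pe*log2(M-1) = 0.466991 + 0.260897 + 1.173616 = 1.9015

1.9015 bits


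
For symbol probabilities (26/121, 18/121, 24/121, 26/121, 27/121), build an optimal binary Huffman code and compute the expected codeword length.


Huffman construction (repeatedly merge the two least-probable nodes; each merge adds 1 bit to every symbol beneath it): 18/121 + 24/121 = 42/121; 26/121 + 26/121 = 52/121; 27/121 + 42/121 = 69/121; 52/121 + 69/121 = 1. Resulting codeword lengths (in the order the probabilities were given): (2, 3, 3, 2, 2). L_avg = sum(p_i * l_i) = 26/121*2 + 18/121*3 + 24/121*3 + 26/121*2 + 27/121*2 = 284/121 = 2.3471

2.3471 bits


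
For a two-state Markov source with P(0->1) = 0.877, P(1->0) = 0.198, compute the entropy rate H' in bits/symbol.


Stationary distribution: pi_0 = p10/(p01+p10) = 0.1842, pi_1 = 0.8158. Entropy rate H' = pi_0*H(p01) + pi_1*H(p10) = 0.1842*0.5379 + 0.8158*0.7179 = 0.6848

0.6848 bits/symbol


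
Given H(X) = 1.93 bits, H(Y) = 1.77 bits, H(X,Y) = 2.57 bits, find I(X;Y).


I(X;Y) = H(X) + H(Y) - H(X,Y) = 1.93 + 1.77 - 2.57 = 1.13

1.13 bits


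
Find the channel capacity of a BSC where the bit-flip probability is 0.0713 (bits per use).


H(p) = -p*log2(p) - (1-p)*log2(1-p) = -0.0713*log2(0.0713) - 0.9287*log2(0.9287) = 0.271650 + 0.099107 = 0.3708. C = 1 - H(p) = 1 - 0.3708 = 0.6292

0.6292 bits


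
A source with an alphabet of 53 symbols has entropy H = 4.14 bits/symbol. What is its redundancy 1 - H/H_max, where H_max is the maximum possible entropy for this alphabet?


H_max = log2(K) = log2(53) = 5.7279 bits/symbol. Redundancy = 1 - H/H_max = 1 - 4.14/5.7279 = 1 - 0.7228 = 0.2772

0.2772


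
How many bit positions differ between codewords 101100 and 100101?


Count differing positions: . . ^ . . ^ = 2 differences

2


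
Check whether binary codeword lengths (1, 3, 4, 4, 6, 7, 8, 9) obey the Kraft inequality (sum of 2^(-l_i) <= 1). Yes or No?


Kraft sum = sum(2^(-l_i)) = 0.7793, need <= 1. Result: satisfied (a binary prefix-free code with these lengths exists)

Yes


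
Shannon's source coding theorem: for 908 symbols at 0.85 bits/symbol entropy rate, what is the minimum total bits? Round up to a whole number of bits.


Minimum bits >= n * H = 908 * 0.85 = 771.8, rounded up to a whole number of bits = 772

772 bits


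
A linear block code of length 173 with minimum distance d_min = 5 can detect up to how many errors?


Detection capability = d_min - 1 = 5 - 1 = 4

4 errors


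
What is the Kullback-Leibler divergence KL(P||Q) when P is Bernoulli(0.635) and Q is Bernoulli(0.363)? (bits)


KL = p*log2(p/q) + (1-p)*log2((1-p)/(1-q)) = 0.635*log2(0.635/0.363) + 0.365*log2(0.365/0.637) = 0.2191

0.2191 bits


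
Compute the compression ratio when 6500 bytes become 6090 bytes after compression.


Ratio = original / compressed = 6500 / 6090 = 1.0673

1.0673


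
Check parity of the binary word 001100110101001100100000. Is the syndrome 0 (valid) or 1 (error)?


Syndrome = XOR of all bits = 0 XOR 0 XOR 1 XOR 1 XOR 0 XOR 0 XOR 1 XOR 1 XOR 0 XOR 1 XOR 0 XOR 1 XOR 0 XOR 0 XOR 1 XOR 1 XOR 0 XOR 0 XOR 1 XOR 0 XOR 0 XOR 0 XOR 0 XOR 0 = 1

1


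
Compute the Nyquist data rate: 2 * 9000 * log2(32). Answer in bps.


Rate = 2 * B * log2(M) = 2 * 9000 * 5.0 = 90000.0

90000.0 bps


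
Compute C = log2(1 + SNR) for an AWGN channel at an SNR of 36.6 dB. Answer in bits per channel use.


SNR_linear = 10^(36.6/10) = 4570.8819; C = log2(1 + SNR_linear) = log2(1 + 4570.8819) = 12.1586

12.1586 bits/channel use


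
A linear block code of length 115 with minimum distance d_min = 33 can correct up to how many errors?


Correction capability = floor((d-1)/2) = floor((33-1)/2) = 16

16 errors


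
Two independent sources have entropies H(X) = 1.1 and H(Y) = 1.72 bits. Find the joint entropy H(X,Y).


For independent variables, H(X,Y) = H(X) + H(Y) = 1.1 + 1.72 = 2.82

2.82 bits


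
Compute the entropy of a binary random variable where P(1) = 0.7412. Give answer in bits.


H = -p*log2(p) - (1-p)*log2(1-p). -0.7412*log2(0.7412) = 0.320247; -0.2588*log2(0.2588) = 0.504683. H = 0.320247 + 0.504683 = 0.8249

0.8249 bits


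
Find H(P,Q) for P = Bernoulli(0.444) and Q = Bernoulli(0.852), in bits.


H(P,Q) = -p*log2(q) - (1-p)*log2(1-q). -0.444*log2(0.852) = 0.102597; -0.556*log2(0.148) = 1.532520. H(P,Q) = 0.102597 + 1.532520 = 1.6351

1.6351 bits


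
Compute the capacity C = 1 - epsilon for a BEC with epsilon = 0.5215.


C = 1 - epsilon = 1 - 0.5215 = 0.4785

0.4785 bits


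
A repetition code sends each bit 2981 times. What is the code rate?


Rate = k/n = 1/2981

1/2981


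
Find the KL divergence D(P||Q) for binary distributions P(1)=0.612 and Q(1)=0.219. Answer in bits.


KL = p*log2(p/q) + (1-p)*log2((1-p)/(1-q)) = 0.612*log2(0.612/0.219) + 0.388*log2(0.388/0.781) = 0.5158

0.5158 bits


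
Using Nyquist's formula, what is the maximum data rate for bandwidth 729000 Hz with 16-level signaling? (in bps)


Rate = 2 * B * log2(M) = 2 * 729000 * 4.0 = 5832000.0

5832000.0 bps


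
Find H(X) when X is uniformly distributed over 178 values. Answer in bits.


H = log2(n) = log2(178) = 7.4757

7.4757 bits


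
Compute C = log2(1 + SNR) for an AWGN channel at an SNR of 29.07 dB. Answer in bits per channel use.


SNR_linear = 10^(29.07/10) = 807.235; C = log2(1 + SNR_linear) = log2(1 + 807.235) = 9.6586

9.6586 bits/channel use


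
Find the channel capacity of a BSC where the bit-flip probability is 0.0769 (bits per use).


H(p) = -p*log2(p) - (1-p)*log2(1-p) = -0.0769*log2(0.0769) - 0.9231*log2(0.9231) = 0.284597 + 0.106564 = 0.3912. C = 1 - H(p) = 1 - 0.3912 = 0.6088

0.6088 bits


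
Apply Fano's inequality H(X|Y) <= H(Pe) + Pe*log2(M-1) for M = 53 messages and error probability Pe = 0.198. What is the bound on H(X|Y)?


H(Pe) = -Pe*log2(Pe) - (1-Pe)*log2(1-Pe) = -0.198*log2(0.198) - 0.802*log2(0.802) = 0.462613 + 0.255297 = 0.7179. Pe*log2(M-1) = 0.198*log2(52) = 1.128687. Bound = H(Pe) + Pe*log2(M-1) = 0.462613 + 0.255297 + 1.128687 = 1.8466

1.8466 bits


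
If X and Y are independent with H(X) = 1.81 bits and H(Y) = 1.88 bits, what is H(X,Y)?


For independent variables, H(X,Y) = H(X) + H(Y) = 1.81 + 1.88 = 3.69

3.69 bits


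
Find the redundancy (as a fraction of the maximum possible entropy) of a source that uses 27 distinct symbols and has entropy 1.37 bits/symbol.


H_max = log2(K) = log2(27) = 4.7549 bits/symbol. Redundancy = 1 - H/H_max = 1 - 1.37/4.7549 = 1 - 0.2881 = 0.7119

0.7119


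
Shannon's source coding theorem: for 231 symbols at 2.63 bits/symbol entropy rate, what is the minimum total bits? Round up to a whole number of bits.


Minimum bits >= n * H = 231 * 2.63 = 607.53, rounded up to a whole number of bits = 608

608 bits


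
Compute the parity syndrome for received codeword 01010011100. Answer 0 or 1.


Syndrome = XOR of all bits = 0 XOR 1 XOR 0 XOR 1 XOR 0 XOR 0 XOR 1 XOR 1 XOR 1 XOR 0 XOR 0 = 1

1


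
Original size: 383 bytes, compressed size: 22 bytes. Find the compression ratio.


Ratio = original / compressed = 383 / 22 = 17.4091

17.4091


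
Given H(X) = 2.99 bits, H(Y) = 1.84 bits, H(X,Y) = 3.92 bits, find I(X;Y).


I(X;Y) = H(X) + H(Y) - H(X,Y) = 2.99 + 1.84 - 3.92 = 0.91

0.91 bits


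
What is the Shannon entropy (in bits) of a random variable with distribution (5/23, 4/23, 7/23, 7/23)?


H = -sum(p_i * log2(p_i)). Terms: -(5/23)*log2(5/23) = 0.478616; -(4/23)*log2(4/23) = 0.438880; -(7/23)*log2(7/23) = 0.522324; -(7/23)*log2(7/23) = 0.522324. H = 0.478616 + 0.438880 + 0.522324 + 0.522324 = 1.9621

1.9621 bits


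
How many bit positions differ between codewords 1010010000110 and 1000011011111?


Count differing positions: . . ^ . . . ^ . ^ ^ . . ^ = 5 differences

5


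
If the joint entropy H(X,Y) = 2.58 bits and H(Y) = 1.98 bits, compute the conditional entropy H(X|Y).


H(X|Y) = H(X,Y) - H(Y) = 2.58 - 1.98 = 0.6

0.6 bits


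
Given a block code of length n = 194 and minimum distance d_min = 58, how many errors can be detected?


Detection capability = d_min - 1 = 58 - 1 = 57

57 errors


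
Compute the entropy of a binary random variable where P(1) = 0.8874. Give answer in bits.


H = -p*log2(p) - (1-p)*log2(1-p). -0.8874*log2(0.8874) = 0.152938; -0.1126*log2(0.1126) = 0.354771. H = 0.152938 + 0.354771 = 0.5077

0.5077 bits


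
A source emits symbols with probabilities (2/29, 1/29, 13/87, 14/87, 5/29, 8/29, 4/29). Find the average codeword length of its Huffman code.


Huffman construction (repeatedly merge the two least-probable nodes; each merge adds 1 bit to every symbol beneath it): 1/29 + 2/29 = 3/29; 3/29 + 4/29 = 7/29; 13/87 + 14/87 = 9/29; 5/29 + 7/29 = 12/29; 8/29 + 9/29 = 17/29; 12/29 + 17/29 = 1. Resulting codeword lengths (in the order the probabilities were given): (4, 4, 3, 3, 2, 2, 3). L_avg = sum(p_i * l_i) = 2/29*4 + 1/29*4 + 13/87*3 + 14/87*3 + 5/29*2 + 8/29*2 + 4/29*3 = 77/29 = 2.6552

2.6552 bits


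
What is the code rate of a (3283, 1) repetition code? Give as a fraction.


Rate = k/n = 1/3283

1/3283


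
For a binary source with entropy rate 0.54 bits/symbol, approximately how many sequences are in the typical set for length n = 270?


log2|A_typical| = nH = 270 * 0.54 = 145.8, so |A_typical| ~ 2^145.8 = 7.766e+43

7.766e+43


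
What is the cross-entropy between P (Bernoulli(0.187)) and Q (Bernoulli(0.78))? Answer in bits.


H(P,Q) = -p*log2(q) - (1-p)*log2(1-q). -0.187*log2(0.78) = 0.067031; -0.813*log2(0.22) = 1.775937. H(P,Q) = 0.067031 + 1.775937 = 1.843

1.843 bits


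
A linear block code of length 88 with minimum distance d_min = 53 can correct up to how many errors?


Correction capability = floor((d-1)/2) = floor((53-1)/2) = 26

26 errors


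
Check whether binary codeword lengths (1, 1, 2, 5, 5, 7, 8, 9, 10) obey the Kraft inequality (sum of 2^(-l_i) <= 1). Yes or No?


Kraft sum = sum(2^(-l_i)) = 1.3271, need <= 1. Result: violated (a binary prefix-free code with these lengths cannot exist)

No


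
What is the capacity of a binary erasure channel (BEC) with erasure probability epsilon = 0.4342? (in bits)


C = 1 - epsilon = 1 - 0.4342 = 0.5658

0.5658 bits


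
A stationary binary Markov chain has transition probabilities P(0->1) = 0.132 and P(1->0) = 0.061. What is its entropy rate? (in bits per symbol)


Stationary distribution: pi_0 = p10/(p01+p10) = 0.3161, pi_1 = 0.6839. Entropy rate H' = pi_0*H(p01) + pi_1*H(p10) = 0.3161*0.5629 + 0.6839*0.3314 = 0.4046

0.4046 bits/symbol


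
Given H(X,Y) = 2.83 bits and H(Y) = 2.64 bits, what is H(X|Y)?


H(X|Y) = H(X,Y) - H(Y) = 2.83 - 2.64 = 0.19

0.19 bits


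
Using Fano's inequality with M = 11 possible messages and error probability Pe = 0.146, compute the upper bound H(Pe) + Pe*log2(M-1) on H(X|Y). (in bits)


H(Pe) = -Pe*log2(Pe) - (1-Pe)*log2(1-Pe) = -0.146*log2(0.146) - 0.854*log2(0.854) = 0.405290 + 0.194449 = 0.5997. Pe*log2(M-1) = 0.146*log2(10) = 0.485002. Bound = H(Pe) + Pe*log2(M-1) = 0.405290 + 0.194449 + 0.485002 = 1.0847

1.0847 bits


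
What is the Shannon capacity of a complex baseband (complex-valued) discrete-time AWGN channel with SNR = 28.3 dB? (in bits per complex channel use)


SNR_linear = 10^(28.3/10) = 676.083; C = log2(1 + SNR_linear) = log2(1 + 676.083) = 9.4032

9.4032 bits/channel use


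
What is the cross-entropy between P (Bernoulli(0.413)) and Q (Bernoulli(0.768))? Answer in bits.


H(P,Q) = -p*log2(q) - (1-p)*log2(1-q). -0.413*log2(0.768) = 0.157279; -0.587*log2(0.232) = 1.237281. H(P,Q) = 0.157279 + 1.237281 = 1.3946

1.3946 bits


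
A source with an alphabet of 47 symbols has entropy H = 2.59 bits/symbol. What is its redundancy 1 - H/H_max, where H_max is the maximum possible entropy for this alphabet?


H_max = log2(K) = log2(47) = 5.5546 bits/symbol. Redundancy = 1 - H/H_max = 1 - 2.59/5.5546 = 1 - 0.4663 = 0.5337

0.5337


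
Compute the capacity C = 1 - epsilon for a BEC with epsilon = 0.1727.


C = 1 - epsilon = 1 - 0.1727 = 0.8273

0.8273 bits


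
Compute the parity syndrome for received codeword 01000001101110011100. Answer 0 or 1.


Syndrome = XOR of all bits = 0 XOR 1 XOR 0 XOR 0 XOR 0 XOR 0 XOR 0 XOR 1 XOR 1 XOR 0 XOR 1 XOR 1 XOR 1 XOR 0 XOR 0 XOR 1 XOR 1 XOR 1 XOR 0 XOR 0 = 1

1


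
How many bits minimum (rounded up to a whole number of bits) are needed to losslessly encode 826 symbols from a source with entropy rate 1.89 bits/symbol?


Minimum bits >= n * H = 826 * 1.89 = 1561.14, rounded up to a whole number of bits = 1562

1562 bits


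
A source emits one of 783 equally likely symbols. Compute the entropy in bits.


H = log2(n) = log2(783) = 9.6129

9.6129 bits


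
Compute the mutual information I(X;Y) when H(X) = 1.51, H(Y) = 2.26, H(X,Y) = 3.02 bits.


I(X;Y) = H(X) + H(Y) - H(X,Y) = 1.51 + 2.26 - 3.02 = 0.75

0.75 bits


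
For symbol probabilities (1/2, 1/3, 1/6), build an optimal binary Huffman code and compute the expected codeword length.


Huffman construction (repeatedly merge the two least-probable nodes; each merge adds 1 bit to every symbol beneath it): 1/6 + 1/3 = 1/2; 1/2 + 1/2 = 1. Resulting codeword lengths (in the order the probabilities were given): (1, 2, 2). L_avg = sum(p_i * l_i) = 1/2*1 + 1/3*2 + 1/6*2 = 3/2 = 1.5

1.5 bits


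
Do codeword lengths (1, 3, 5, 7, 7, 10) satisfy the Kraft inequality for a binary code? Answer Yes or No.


Kraft sum = sum(2^(-l_i)) = 0.6729, need <= 1. Result: satisfied (a binary prefix-free code with these lengths exists)

Yes


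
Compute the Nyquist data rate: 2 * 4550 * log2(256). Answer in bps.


Rate = 2 * B * log2(M) = 2 * 4550 * 8.0 = 72800.0

72800.0 bps


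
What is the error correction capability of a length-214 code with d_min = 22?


Correction capability = floor((d-1)/2) = floor((22-1)/2) = 10

10 errors


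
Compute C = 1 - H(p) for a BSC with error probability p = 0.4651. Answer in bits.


H(p) = -p*log2(p) - (1-p)*log2(1-p) = -0.4651*log2(0.4651) - 0.5349*log2(0.5349) = 0.513650 + 0.482832 = 0.9965. C = 1 - H(p) = 1 - 0.9965 = 0.0035

0.0035 bits


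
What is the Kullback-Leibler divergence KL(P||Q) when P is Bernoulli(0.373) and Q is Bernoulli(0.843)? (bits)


KL = p*log2(p/q) + (1-p)*log2((1-p)/(1-q)) = 0.373*log2(0.373/0.843) + 0.627*log2(0.627/0.157) = 0.8138

0.8138 bits


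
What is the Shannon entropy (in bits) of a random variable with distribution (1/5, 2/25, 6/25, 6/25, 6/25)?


H = -sum(p_i * log2(p_i)). Terms: -(1/5)*log2(1/5) = 0.464386; -(2/25)*log2(2/25) = 0.291508; -(6/25)*log2(6/25) = 0.494134; -(6/25)*log2(6/25) = 0.494134; -(6/25)*log2(6/25) = 0.494134. H = 0.464386 + 0.291508 + 0.494134 + 0.494134 + 0.494134 = 2.2383

2.2383 bits


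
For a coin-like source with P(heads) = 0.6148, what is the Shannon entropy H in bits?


H = -p*log2(p) - (1-p)*log2(1-p). -0.6148*log2(0.6148) = 0.431473; -0.3852*log2(0.3852) = 0.530159. H = 0.431473 + 0.530159 = 0.9616

0.9616 bits


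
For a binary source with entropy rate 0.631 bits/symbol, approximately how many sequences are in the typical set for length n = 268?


log2|A_typical| = nH = 268 * 0.631 = 169.108, so |A_typical| ~ 2^169.108 = 8.065e+50

8.065e+50


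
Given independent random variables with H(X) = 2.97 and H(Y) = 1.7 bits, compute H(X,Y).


For independent variables, H(X,Y) = H(X) + H(Y) = 2.97 + 1.7 = 4.67

4.67 bits


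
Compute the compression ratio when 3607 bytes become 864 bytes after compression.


Ratio = original / compressed = 3607 / 864 = 4.1748

4.1748


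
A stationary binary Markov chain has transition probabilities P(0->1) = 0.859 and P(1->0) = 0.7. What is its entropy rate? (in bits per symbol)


Stationary distribution: pi_0 = p10/(p01+p10) = 0.449, pi_1 = 0.551. Entropy rate H' = pi_0*H(p01) + pi_1*H(p10) = 0.449*0.5869 + 0.551*0.8813 = 0.7491

0.7491 bits/symbol


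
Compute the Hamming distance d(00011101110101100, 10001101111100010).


Count differing positions: ^ . . ^ . . . . . . ^ . . ^ ^ ^ . = 6 differences

6


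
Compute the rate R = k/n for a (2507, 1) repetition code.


Rate = k/n = 1/2507

1/2507


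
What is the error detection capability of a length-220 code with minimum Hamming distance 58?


Detection capability = d_min - 1 = 58 - 1 = 57

57 errors


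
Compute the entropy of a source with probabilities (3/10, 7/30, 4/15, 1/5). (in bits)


H = -sum(p_i * log2(p_i)). Terms: -(3/10)*log2(3/10) = 0.521090; -(7/30)*log2(7/30) = 0.489892; -(4/15)*log2(4/15) = 0.508504; -(1/5)*log2(1/5) = 0.464386. H = 0.521090 + 0.489892 + 0.508504 + 0.464386 = 1.9839

1.9839 bits


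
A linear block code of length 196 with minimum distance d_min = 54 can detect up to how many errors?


Detection capability = d_min - 1 = 54 - 1 = 53

53 errors


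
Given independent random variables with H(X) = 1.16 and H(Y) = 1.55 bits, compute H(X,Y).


For independent variables, H(X,Y) = H(X) + H(Y) = 1.16 + 1.55 = 2.71

2.71 bits


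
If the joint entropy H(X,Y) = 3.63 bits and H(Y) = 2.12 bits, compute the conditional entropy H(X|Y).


H(X|Y) = H(X,Y) - H(Y) = 3.63 - 2.12 = 1.51

1.51 bits


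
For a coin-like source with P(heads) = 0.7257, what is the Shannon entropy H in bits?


H = -p*log2(p) - (1-p)*log2(1-p). -0.7257*log2(0.7257) = 0.335676; -0.2743*log2(0.2743) = 0.511891. H = 0.335676 + 0.511891 = 0.8476

0.8476 bits


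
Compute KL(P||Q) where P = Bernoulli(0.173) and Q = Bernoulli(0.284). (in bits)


KL = p*log2(p/q) + (1-p)*log2((1-p)/(1-q)) = 0.173*log2(0.173/0.284) + 0.827*log2(0.827/0.716) = 0.0482

0.0482 bits


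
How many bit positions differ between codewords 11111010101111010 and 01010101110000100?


Count differing positions: ^ . ^ . ^ ^ ^ ^ . ^ ^ ^ ^ ^ ^ ^ . = 13 differences

13


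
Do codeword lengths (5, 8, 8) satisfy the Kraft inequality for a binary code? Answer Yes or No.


Kraft sum = sum(2^(-l_i)) = 0.0391, need <= 1. Result: satisfied (a binary prefix-free code with these lengths exists)

Yes


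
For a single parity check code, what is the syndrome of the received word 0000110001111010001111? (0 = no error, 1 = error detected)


Syndrome = XOR of all bits = 0 XOR 0 XOR 0 XOR 0 XOR 1 XOR 1 XOR 0 XOR 0 XOR 0 XOR 1 XOR 1 XOR 1 XOR 1 XOR 0 XOR 1 XOR 0 XOR 0 XOR 0 XOR 1 XOR 1 XOR 1 XOR 1 = 1

1


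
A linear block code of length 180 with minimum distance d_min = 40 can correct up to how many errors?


Correction capability = floor((d-1)/2) = floor((40-1)/2) = 19

19 errors


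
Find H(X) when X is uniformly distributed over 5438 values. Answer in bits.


H = log2(n) = log2(5438) = 12.4089

12.4089 bits


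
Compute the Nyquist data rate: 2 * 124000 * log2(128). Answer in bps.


Rate = 2 * B * log2(M) = 2 * 124000 * 7.0 = 1736000.0

1736000.0 bps


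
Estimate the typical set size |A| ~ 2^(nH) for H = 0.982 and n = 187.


log2|A_typical| = nH = 187 * 0.982 = 183.634, so |A_typical| ~ 2^183.634 = 1.903e+55

1.903e+55


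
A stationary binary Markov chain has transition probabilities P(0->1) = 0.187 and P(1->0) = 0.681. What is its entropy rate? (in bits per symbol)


Stationary distribution: pi_0 = p10/(p01+p10) = 0.7846, pi_1 = 0.2154. Entropy rate H' = pi_0*H(p01) + pi_1*H(p10) = 0.7846*0.6952 + 0.2154*0.9033 = 0.74

0.74 bits/symbol


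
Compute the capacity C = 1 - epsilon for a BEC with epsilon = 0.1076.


C = 1 - epsilon = 1 - 0.1076 = 0.8924

0.8924 bits


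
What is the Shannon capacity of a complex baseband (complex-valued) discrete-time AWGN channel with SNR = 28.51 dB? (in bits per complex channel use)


SNR_linear = 10^(28.51/10) = 709.5778; C = log2(1 + SNR_linear) = log2(1 + 709.5778) = 9.4728

9.4728 bits/channel use


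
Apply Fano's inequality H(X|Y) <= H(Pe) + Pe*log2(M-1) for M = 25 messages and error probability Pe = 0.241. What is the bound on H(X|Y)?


H(Pe) = -Pe*log2(Pe) - (1-Pe)*log2(1-Pe) = -0.241*log2(0.241) - 0.759*log2(0.759) = 0.494748 + 0.301952 = 0.7967. Pe*log2(M-1) = 0.241*log2(24) = 1.104976. Bound = H(Pe) + Pe*log2(M-1) = 0.494748 + 0.301952 + 1.104976 = 1.9017

1.9017 bits


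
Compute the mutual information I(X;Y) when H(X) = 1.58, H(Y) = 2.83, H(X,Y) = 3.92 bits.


I(X;Y) = H(X) + H(Y) - H(X,Y) = 1.58 + 2.83 - 3.92 = 0.49

0.49 bits


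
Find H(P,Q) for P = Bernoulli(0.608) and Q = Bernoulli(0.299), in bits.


H(P,Q) = -p*log2(q) - (1-p)*log2(1-q). -0.608*log2(0.299) = 1.059004; -0.392*log2(0.701) = 0.200905. H(P,Q) = 1.059004 + 0.200905 = 1.2599

1.2599 bits


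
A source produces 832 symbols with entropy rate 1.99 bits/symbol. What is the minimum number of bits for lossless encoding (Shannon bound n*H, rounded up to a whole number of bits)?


Minimum bits >= n * H = 832 * 1.99 = 1655.68, rounded up to a whole number of bits = 1656

1656 bits


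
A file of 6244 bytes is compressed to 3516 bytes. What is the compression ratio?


Ratio = original / compressed = 6244 / 3516 = 1.7759

1.7759


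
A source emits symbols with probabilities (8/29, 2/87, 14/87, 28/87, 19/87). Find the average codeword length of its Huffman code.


Huffman construction (repeatedly merge the two least-probable nodes; each merge adds 1 bit to every symbol beneath it): 2/87 + 14/87 = 16/87; 16/87 + 19/87 = 35/87; 8/29 + 28/87 = 52/87; 35/87 + 52/87 = 1. Resulting codeword lengths (in the order the probabilities were given): (2, 3, 3, 2, 2). L_avg = sum(p_i * l_i) = 8/29*2 + 2/87*3 + 14/87*3 + 28/87*2 + 19/87*2 = 190/87 = 2.1839

2.1839 bits


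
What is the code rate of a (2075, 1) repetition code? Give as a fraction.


Rate = k/n = 1/2075

1/2075


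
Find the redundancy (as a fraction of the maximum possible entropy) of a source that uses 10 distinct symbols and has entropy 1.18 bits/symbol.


H_max = log2(K) = log2(10) = 3.3219 bits/symbol. Redundancy = 1 - H/H_max = 1 - 1.18/3.3219 = 1 - 0.3552 = 0.6448

0.6448


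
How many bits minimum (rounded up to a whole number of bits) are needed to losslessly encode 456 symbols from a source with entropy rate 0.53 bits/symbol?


Minimum bits >= n * H = 456 * 0.53 = 241.68, rounded up to a whole number of bits = 242

242 bits


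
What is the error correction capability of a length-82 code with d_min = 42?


Correction capability = floor((d-1)/2) = floor((42-1)/2) = 20

20 errors


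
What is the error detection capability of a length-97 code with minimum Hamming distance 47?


Detection capability = d_min - 1 = 47 - 1 = 46

46 errors


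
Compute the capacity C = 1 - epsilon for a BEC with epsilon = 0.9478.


C = 1 - epsilon = 1 - 0.9478 = 0.0522

0.0522 bits


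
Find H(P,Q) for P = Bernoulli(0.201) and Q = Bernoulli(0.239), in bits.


H(P,Q) = -p*log2(q) - (1-p)*log2(1-q). -0.201*log2(0.239) = 0.415048; -0.799*log2(0.761) = 0.314831. H(P,Q) = 0.415048 + 0.314831 = 0.7299

0.7299 bits


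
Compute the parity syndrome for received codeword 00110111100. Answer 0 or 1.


Syndrome = XOR of all bits = 0 XOR 0 XOR 1 XOR 1 XOR 0 XOR 1 XOR 1 XOR 1 XOR 1 XOR 0 XOR 0 = 0

0


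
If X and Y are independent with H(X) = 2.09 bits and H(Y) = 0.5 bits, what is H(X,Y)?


For independent variables, H(X,Y) = H(X) + H(Y) = 2.09 + 0.5 = 2.59

2.59 bits


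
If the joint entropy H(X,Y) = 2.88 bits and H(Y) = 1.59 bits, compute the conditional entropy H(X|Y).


H(X|Y) = H(X,Y) - H(Y) = 2.88 - 1.59 = 1.29

1.29 bits


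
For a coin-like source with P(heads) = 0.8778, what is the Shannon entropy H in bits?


H = -p*log2(p) - (1-p)*log2(1-p). -0.8778*log2(0.8778) = 0.165058; -0.1222*log2(0.1222) = 0.370594. H = 0.165058 + 0.370594 = 0.5357

0.5357 bits


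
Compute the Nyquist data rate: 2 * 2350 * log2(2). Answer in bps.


Rate = 2 * B * log2(M) = 2 * 2350 * 1.0 = 4700.0

4700.0 bps


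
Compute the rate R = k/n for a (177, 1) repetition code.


Rate = k/n = 1/177

1/177


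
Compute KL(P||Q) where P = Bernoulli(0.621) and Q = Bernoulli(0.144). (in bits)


KL = p*log2(p/q) + (1-p)*log2((1-p)/(1-q)) = 0.621*log2(0.621/0.144) + 0.379*log2(0.379/0.856) = 0.8639

0.8639 bits


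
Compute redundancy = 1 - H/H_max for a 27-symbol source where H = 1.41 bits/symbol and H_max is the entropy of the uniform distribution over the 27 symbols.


H_max = log2(K) = log2(27) = 4.7549 bits/symbol. Redundancy = 1 - H/H_max = 1 - 1.41/4.7549 = 1 - 0.2965 = 0.7035

0.7035


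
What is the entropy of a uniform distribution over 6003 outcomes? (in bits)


H = log2(n) = log2(6003) = 12.5515

12.5515 bits


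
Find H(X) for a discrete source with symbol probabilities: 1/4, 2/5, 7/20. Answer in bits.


H = -sum(p_i * log2(p_i)). Terms: -(1/4)*log2(1/4) = 0.500000; -(2/5)*log2(2/5) = 0.528771; -(7/20)*log2(7/20) = 0.530101. H = 0.500000 + 0.528771 + 0.530101 = 1.5589

1.5589 bits


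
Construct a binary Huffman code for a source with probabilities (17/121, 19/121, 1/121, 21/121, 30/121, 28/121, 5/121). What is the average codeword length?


Huffman construction (repeatedly merge the two least-probable nodes; each merge adds 1 bit to every symbol beneath it): 1/121 + 5/121 = 6/121; 6/121 + 17/121 = 23/121; 19/121 + 21/121 = 40/121; 23/121 + 28/121 = 51/121; 30/121 + 40/121 = 70/121; 51/121 + 70/121 = 1. Resulting codeword lengths (in the order the probabilities were given): (3, 3, 4, 3, 2, 2, 4). L_avg = sum(p_i * l_i) = 17/121*3 + 19/121*3 + 1/121*4 + 21/121*3 + 30/121*2 + 28/121*2 + 5/121*4 = 311/121 = 2.5702

2.5702 bits


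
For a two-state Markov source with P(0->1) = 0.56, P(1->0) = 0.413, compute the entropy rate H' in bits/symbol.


Stationary distribution: pi_0 = p10/(p01+p10) = 0.4245, pi_1 = 0.5755. Entropy rate H' = pi_0*H(p01) + pi_1*H(p10) = 0.4245*0.9896 + 0.5755*0.978 = 0.9829

0.9829 bits/symbol


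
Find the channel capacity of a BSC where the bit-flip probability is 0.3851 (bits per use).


H(p) = -p*log2(p) - (1-p)*log2(1-p) = -0.3851*log2(0.3851) - 0.6149*log2(0.6149) = 0.530165 + 0.431399 = 0.9616. C = 1 - H(p) = 1 - 0.9616 = 0.0384

0.0384 bits


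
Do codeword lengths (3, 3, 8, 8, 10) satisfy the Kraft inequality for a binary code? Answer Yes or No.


Kraft sum = sum(2^(-l_i)) = 0.2588, need <= 1. Result: satisfied (a binary prefix-free code with these lengths exists)

Yes


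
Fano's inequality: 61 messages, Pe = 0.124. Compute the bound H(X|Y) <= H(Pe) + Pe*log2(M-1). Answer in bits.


H(Pe) = -Pe*log2(Pe) - (1-Pe)*log2(1-Pe) = -0.124*log2(0.124) - 0.876*log2(0.876) = 0.373437 + 0.167314 = 0.5408. Pe*log2(M-1) = 0.124*log2(60) = 0.732454. Bound = H(Pe) + Pe*log2(M-1) = 0.373437 + 0.167314 + 0.732454 = 1.2732

1.2732 bits


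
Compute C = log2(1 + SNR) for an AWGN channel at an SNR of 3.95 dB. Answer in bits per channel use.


SNR_linear = 10^(3.95/10) = 2.4831; C = log2(1 + SNR_linear) = log2(1 + 2.4831) = 1.8004

1.8004 bits/channel use
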